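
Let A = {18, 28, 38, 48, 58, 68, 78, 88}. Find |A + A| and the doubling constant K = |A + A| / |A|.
K = |A + A| / |A| = 15/8

Enumerate A + A = {a + b : a, b ∈ A}. With |A| = 8, there are |A|^2 = 64 ordered sum pairs; collecting distinct values, A + A = {36, 46, 56, 66, 76, 86, 96, 106, 116, 126, 136, 146, 156, 166, 176}, so |A + A| = 15. Thus K = 15/8. Here |A + A| = 2|A| − 1 = 15, the minimum possible — so K = 15/8 is minimal, which holds iff A is an arithmetic progression.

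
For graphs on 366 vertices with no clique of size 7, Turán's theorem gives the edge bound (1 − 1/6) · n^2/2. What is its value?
Turán density bound = (5/6) · 366^2/2 = 55815

Turán's theorem: ex(n, K_{r+1}) is achieved by the complete r-partite Turán graph T(n, r) with parts as balanced as possible, and is at most (1 − 1/r) · n^2/2. For r = 6, n = 366: the density bound is (5/6) · 133956/2 = 55815. Since 6 ∣ 366, the Turán graph T(366, 6) has parts of equal size 61, and its edge count e(T(366, 6)) = 55815 attains the density bound exactly.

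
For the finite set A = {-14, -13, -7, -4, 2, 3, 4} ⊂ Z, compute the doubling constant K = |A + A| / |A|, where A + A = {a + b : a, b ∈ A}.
K = |A + A| / |A| = 24/7

Enumerate A + A = {a + b : a, b ∈ A}. With |A| = 7, there are |A|^2 = 49 ordered sum pairs; collecting distinct values, A + A = {-28, -27, -26, -21, -20, -18, -17, -14, -12, -11, -10, -9, -8, -5, -4, -3, -2, -1, 0, 4, 5, 6, 7, 8}, so |A + A| = 24. Thus K = 24/7. For comparison, the minimum possible |A + A| over all 7-element sets is 2·7 − 1 = 13 (so min K = 13/7), attained only by arithmetic progressions.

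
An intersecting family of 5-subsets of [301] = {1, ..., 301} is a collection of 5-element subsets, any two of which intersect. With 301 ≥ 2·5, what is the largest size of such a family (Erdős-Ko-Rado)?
max |F| = C(300, 4) = 330791175

Erdős-Ko-Rado (1961): when n ≥ 2k, max |F| = C(n−1, k−1). The bound is attained by the star {A : i ∈ A} for any fixed i ∈ [n]. Here C(301−1, 5−1) = C(300, 4) = 330791175.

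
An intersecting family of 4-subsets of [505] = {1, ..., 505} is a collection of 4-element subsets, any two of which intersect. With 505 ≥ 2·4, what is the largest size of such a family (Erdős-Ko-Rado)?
max |F| = C(504, 3) = 21210504

Erdős-Ko-Rado (1961): when n ≥ 2k, max |F| = C(n−1, k−1). The bound is attained by the star {A : i ∈ A} for any fixed i ∈ [n]. Here C(505−1, 4−1) = C(504, 3) = 21210504.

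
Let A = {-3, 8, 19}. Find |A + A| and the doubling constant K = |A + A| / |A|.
K = |A + A| / |A| = 5/3

Enumerate A + A = {a + b : a, b ∈ A}. With |A| = 3, there are |A|^2 = 9 ordered sum pairs; collecting distinct values, A + A = {-6, 5, 16, 27, 38}, so |A + A| = 5. Thus K = 5/3. Here |A + A| = 2|A| − 1 = 5, the minimum possible — so K = 5/3 is minimal, which holds iff A is an arithmetic progression.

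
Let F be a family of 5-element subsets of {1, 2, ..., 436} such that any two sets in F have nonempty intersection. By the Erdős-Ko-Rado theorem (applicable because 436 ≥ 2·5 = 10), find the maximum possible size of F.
max |F| = C(435, 4) = 1471429260

The Erdős-Ko-Rado theorem states: for n ≥ 2k, an intersecting family of k-subsets of an n-element set has size at most C(n − 1, k − 1), with equality for 'star' families {A ⊆ [n] : |A| = k, i ∈ A} (fix an element i). For n = 436, k = 5: C(435, 4) = 1471429260.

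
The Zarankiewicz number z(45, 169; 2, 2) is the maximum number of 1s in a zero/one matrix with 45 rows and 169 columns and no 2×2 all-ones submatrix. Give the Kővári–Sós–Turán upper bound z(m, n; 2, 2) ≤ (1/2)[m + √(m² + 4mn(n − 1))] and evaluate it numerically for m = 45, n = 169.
z(45, 169; 2, 2) ≤ (1/2)[45 + √(45² + 4·45·169·168)] = (1/2)[45 + √5112585] = 1153.0513

Kővári–Sós–Turán: let r_1, ..., r_45 be the row sums and z = Σ r_i the total number of 1s. Each pair of columns can share at most one row with both entries 1 (else a 2×2 all-ones block appears), so Σ_i C(r_i, 2) ≤ C(169, 2) = 14196. By convexity Σ_i C(r_i, 2) ≥ 45·C(z/45, 2) = z(z − 45)/(2·45), giving z² − 45z − 45·169·168 ≤ 0 and hence z ≤ (1/2)[45 + √(2025 + 4·1277640)] = (1/2)[45 + √5112585] ≈ (1/2)(45 + 2261.1026) = 1153.0513.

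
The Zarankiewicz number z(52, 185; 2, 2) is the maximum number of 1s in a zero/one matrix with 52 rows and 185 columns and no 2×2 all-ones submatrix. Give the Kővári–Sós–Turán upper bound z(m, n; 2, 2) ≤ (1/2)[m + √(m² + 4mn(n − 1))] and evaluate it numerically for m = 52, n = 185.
z(52, 185; 2, 2) ≤ (1/2)[52 + √(52² + 4·52·185·184)] = (1/2)[52 + √7083024] = 1356.6976

Kővári–Sós–Turán: let r_1, ..., r_52 be the row sums and z = Σ r_i the total number of 1s. Each pair of columns can share at most one row with both entries 1 (else a 2×2 all-ones block appears), so Σ_i C(r_i, 2) ≤ C(185, 2) = 17020. By convexity Σ_i C(r_i, 2) ≥ 52·C(z/52, 2) = z(z − 52)/(2·52), giving z² − 52z − 52·185·184 ≤ 0 and hence z ≤ (1/2)[52 + √(2704 + 4·1770080)] = (1/2)[52 + √7083024] ≈ (1/2)(52 + 2661.3951) = 1356.6976.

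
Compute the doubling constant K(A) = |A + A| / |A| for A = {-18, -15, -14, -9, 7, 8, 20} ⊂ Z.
K = |A + A| / |A| = 27/7

Enumerate A + A = {a + b : a, b ∈ A}. With |A| = 7, there are |A|^2 = 49 ordered sum pairs; collecting distinct values, A + A = {-36, -33, -32, -30, -29, -28, -27, -24, -23, -18, -11, -10, -8, -7, -6, -2, -1, 2, 5, 6, 11, 14, 15, 16, 27, 28, 40}, so |A + A| = 27. Thus K = 27/7. For comparison, the minimum possible |A + A| over all 7-element sets is 2·7 − 1 = 13 (so min K = 13/7), attained only by arithmetic progressions.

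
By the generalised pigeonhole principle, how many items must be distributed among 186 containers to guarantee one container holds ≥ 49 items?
n = (49 − 1)·186 + 1 = 8929

By the generalised pigeonhole principle, to guarantee some box contains ≥ r objects we need more than (r − 1) · k objects total. Threshold: n = (r − 1) · k + 1. With r = 49 and k = 186: n = 48 · 186 + 1 = 8928 + 1 = 8929. For n = 8928 = 48 · 186, we can put exactly 48 objects in every box, avoiding 49 in any single one — so 8929 is tight.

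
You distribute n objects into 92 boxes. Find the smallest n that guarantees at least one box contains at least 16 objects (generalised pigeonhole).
n = (16 − 1)·92 + 1 = 1381

By the generalised pigeonhole principle, to guarantee some box contains ≥ r objects we need more than (r − 1) · k objects total. Threshold: n = (r − 1) · k + 1. With r = 16 and k = 92: n = 15 · 92 + 1 = 1380 + 1 = 1381. For n = 1380 = 15 · 92, we can put exactly 15 objects in every box, avoiding 16 in any single one — so 1381 is tight.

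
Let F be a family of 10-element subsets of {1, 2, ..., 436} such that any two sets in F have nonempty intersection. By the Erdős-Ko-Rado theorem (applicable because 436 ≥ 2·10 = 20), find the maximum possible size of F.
max |F| = C(435, 9) = 1414041835953656910

The Erdős-Ko-Rado theorem states: for n ≥ 2k, an intersecting family of k-subsets of an n-element set has size at most C(n − 1, k − 1), with equality for 'star' families {A ⊆ [n] : |A| = k, i ∈ A} (fix an element i). For n = 436, k = 10: C(435, 9) = 1414041835953656910.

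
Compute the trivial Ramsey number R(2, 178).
R(2, 178) = 178

R(2, k) = k for all k ≥ 2: in a 2-colouring of K_k, either some edge is red (a red K_2) or all edges are blue (a blue K_k). And K_{177} coloured all-blue has no blue K_178, so R(2, 178) > 177. Hence R(2, 178) = 178.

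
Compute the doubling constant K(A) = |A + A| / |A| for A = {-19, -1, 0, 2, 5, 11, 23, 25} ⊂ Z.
K = |A + A| / |A| = 31/8

Enumerate A + A = {a + b : a, b ∈ A}. With |A| = 8, there are |A|^2 = 64 ordered sum pairs; collecting distinct values, A + A = {-38, -20, -19, -17, -14, -8, -2, -1, 0, 1, 2, 4, 5, 6, 7, 10, 11, 13, 16, 22, 23, 24, 25, 27, 28, 30, 34, 36, 46, 48, 50}, so |A + A| = 31. Thus K = 31/8. For comparison, the minimum possible |A + A| over all 8-element sets is 2·8 − 1 = 15 (so min K = 15/8), attained only by arithmetic progressions.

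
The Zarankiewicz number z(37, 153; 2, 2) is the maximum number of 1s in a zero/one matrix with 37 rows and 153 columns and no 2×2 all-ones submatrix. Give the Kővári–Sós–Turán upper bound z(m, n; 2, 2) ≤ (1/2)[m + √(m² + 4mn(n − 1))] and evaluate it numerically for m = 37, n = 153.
z(37, 153; 2, 2) ≤ (1/2)[37 + √(37² + 4·37·153·152)] = (1/2)[37 + √3443257] = 946.3008

Kővári–Sós–Turán: let r_1, ..., r_37 be the row sums and z = Σ r_i the total number of 1s. Each pair of columns can share at most one row with both entries 1 (else a 2×2 all-ones block appears), so Σ_i C(r_i, 2) ≤ C(153, 2) = 11628. By convexity Σ_i C(r_i, 2) ≥ 37·C(z/37, 2) = z(z − 37)/(2·37), giving z² − 37z − 37·153·152 ≤ 0 and hence z ≤ (1/2)[37 + √(1369 + 4·860472)] = (1/2)[37 + √3443257] ≈ (1/2)(37 + 1855.6015) = 946.3008.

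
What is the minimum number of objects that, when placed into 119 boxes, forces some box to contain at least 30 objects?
n = (30 − 1)·119 + 1 = 3452

By the generalised pigeonhole principle, to guarantee some box contains ≥ r objects we need more than (r − 1) · k objects total. Threshold: n = (r − 1) · k + 1. With r = 30 and k = 119: n = 29 · 119 + 1 = 3451 + 1 = 3452. For n = 3451 = 29 · 119, we can put exactly 29 objects in every box, avoiding 30 in any single one — so 3452 is tight.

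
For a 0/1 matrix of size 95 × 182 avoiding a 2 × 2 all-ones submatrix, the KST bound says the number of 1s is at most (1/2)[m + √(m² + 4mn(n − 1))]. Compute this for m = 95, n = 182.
z(95, 182; 2, 2) ≤ (1/2)[95 + √(95² + 4·95·182·181)] = (1/2)[95 + √12526985] = 1817.1741

Kővári–Sós–Turán: let r_1, ..., r_95 be the row sums and z = Σ r_i the total number of 1s. Each pair of columns can share at most one row with both entries 1 (else a 2×2 all-ones block appears), so Σ_i C(r_i, 2) ≤ C(182, 2) = 16471. By convexity Σ_i C(r_i, 2) ≥ 95·C(z/95, 2) = z(z − 95)/(2·95), giving z² − 95z − 95·182·181 ≤ 0 and hence z ≤ (1/2)[95 + √(9025 + 4·3129490)] = (1/2)[95 + √12526985] ≈ (1/2)(95 + 3539.3481) = 1817.1741.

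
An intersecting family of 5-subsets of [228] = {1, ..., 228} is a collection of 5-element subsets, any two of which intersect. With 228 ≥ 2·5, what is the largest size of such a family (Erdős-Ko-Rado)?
max |F| = C(227, 4) = 107734200

Erdős-Ko-Rado (1961): when n ≥ 2k, max |F| = C(n−1, k−1). The bound is attained by the star {A : i ∈ A} for any fixed i ∈ [n]. Here C(228−1, 5−1) = C(227, 4) = 107734200.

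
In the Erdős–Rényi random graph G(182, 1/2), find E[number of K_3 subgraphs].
E[# K_3] = C(182, 3) · (1/2)^C(3, 2) = 988260 / 2^3 = 247065/2 = 123532.5

For each 3-subset S of vertices (there are C(182, 3) = 988260 such S), let X_S = 1 if S induces a K_3 (all C(3, 2) = 3 edges present). Then P(X_S = 1) = (1/2)^3 = 1/8. By linearity of expectation, E[# K_3] = C(182, 3) · (1/2)^3 = 988260 / 8 = 247065/2 = 123532.5.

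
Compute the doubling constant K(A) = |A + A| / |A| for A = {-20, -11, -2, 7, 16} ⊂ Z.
K = |A + A| / |A| = 9/5

Enumerate A + A = {a + b : a, b ∈ A}. With |A| = 5, there are |A|^2 = 25 ordered sum pairs; collecting distinct values, A + A = {-40, -31, -22, -13, -4, 5, 14, 23, 32}, so |A + A| = 9. Thus K = 9/5. Here |A + A| = 2|A| − 1 = 9, the minimum possible — so K = 9/5 is minimal, which holds iff A is an arithmetic progression.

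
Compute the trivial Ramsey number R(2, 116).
R(2, 116) = 116

R(2, k) = k for all k ≥ 2: in a 2-colouring of K_k, either some edge is red (a red K_2) or all edges are blue (a blue K_k). And K_{115} coloured all-blue has no blue K_116, so R(2, 116) > 115. Hence R(2, 116) = 116.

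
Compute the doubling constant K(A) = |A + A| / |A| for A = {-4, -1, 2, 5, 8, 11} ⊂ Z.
K = |A + A| / |A| = 11/6

Enumerate A + A = {a + b : a, b ∈ A}. With |A| = 6, there are |A|^2 = 36 ordered sum pairs; collecting distinct values, A + A = {-8, -5, -2, 1, 4, 7, 10, 13, 16, 19, 22}, so |A + A| = 11. Thus K = 11/6. Here |A + A| = 2|A| − 1 = 11, the minimum possible — so K = 11/6 is minimal, which holds iff A is an arithmetic progression.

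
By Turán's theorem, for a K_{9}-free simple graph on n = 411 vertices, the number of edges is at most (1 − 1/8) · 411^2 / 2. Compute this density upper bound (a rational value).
Turán density bound = (7/8) · 411^2/2 = 1182447/16 ≈ 73902.9375

Turán's theorem: ex(n, K_{r+1}) is achieved by the complete r-partite Turán graph T(n, r) with parts as balanced as possible, and is at most (1 − 1/r) · n^2/2. For r = 8, n = 411: the density bound is (7/8) · 168921/2 = 1182447/16 ≈ 73902.9375. The integer-valued extremum is e(T(411, 8)) = 73902, which is strictly less than the density bound 1182447/16 since 8 ∤ 411 (the parts of T(411, 8) cannot all be equal).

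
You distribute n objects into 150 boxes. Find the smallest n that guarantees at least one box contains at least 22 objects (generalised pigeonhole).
n = (22 − 1)·150 + 1 = 3151

By the generalised pigeonhole principle, to guarantee some box contains ≥ r objects we need more than (r − 1) · k objects total. Threshold: n = (r − 1) · k + 1. With r = 22 and k = 150: n = 21 · 150 + 1 = 3150 + 1 = 3151. For n = 3150 = 21 · 150, we can put exactly 21 objects in every box, avoiding 22 in any single one — so 3151 is tight.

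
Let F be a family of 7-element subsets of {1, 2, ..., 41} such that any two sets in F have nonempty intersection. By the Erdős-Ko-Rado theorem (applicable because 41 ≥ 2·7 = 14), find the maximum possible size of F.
max |F| = C(40, 6) = 3838380

The Erdős-Ko-Rado theorem states: for n ≥ 2k, an intersecting family of k-subsets of an n-element set has size at most C(n − 1, k − 1), with equality for 'star' families {A ⊆ [n] : |A| = k, i ∈ A} (fix an element i). For n = 41, k = 7: C(40, 6) = 3838380.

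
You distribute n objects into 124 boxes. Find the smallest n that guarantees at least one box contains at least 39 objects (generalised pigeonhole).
n = (39 − 1)·124 + 1 = 4713

By the generalised pigeonhole principle, to guarantee some box contains ≥ r objects we need more than (r − 1) · k objects total. Threshold: n = (r − 1) · k + 1. With r = 39 and k = 124: n = 38 · 124 + 1 = 4712 + 1 = 4713. For n = 4712 = 38 · 124, we can put exactly 38 objects in every box, avoiding 39 in any single one — so 4713 is tight.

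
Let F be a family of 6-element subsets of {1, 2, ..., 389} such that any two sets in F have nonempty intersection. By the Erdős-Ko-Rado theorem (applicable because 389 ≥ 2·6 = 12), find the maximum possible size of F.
max |F| = C(388, 5) = 71406986112

Erdős-Ko-Rado (1961): when n ≥ 2k, max |F| = C(n−1, k−1). The bound is attained by the star {A : i ∈ A} for any fixed i ∈ [n]. Here C(389−1, 6−1) = C(388, 5) = 71406986112.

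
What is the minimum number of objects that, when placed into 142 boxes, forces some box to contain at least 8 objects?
n = (8 − 1)·142 + 1 = 995

By the generalised pigeonhole principle, to guarantee some box contains ≥ r objects we need more than (r − 1) · k objects total. Threshold: n = (r − 1) · k + 1. With r = 8 and k = 142: n = 7 · 142 + 1 = 994 + 1 = 995. For n = 994 = 7 · 142, we can put exactly 7 objects in every box, avoiding 8 in any single one — so 995 is tight.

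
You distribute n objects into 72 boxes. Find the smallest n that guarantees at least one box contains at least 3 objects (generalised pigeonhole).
n = (3 − 1)·72 + 1 = 145

By the generalised pigeonhole principle, to guarantee some box contains ≥ r objects we need more than (r − 1) · k objects total. Threshold: n = (r − 1) · k + 1. With r = 3 and k = 72: n = 2 · 72 + 1 = 144 + 1 = 145. For n = 144 = 2 · 72, we can put exactly 2 objects in every box, avoiding 3 in any single one — so 145 is tight.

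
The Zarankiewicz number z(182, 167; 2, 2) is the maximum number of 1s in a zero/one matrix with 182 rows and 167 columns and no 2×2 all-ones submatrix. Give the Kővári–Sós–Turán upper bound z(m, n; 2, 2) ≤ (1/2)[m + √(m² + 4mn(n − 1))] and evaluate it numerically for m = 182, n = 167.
z(182, 167; 2, 2) ≤ (1/2)[182 + √(182² + 4·182·167·166)] = (1/2)[182 + √20214740] = 2339.0403

Kővári–Sós–Turán: let r_1, ..., r_182 be the row sums and z = Σ r_i the total number of 1s. Each pair of columns can share at most one row with both entries 1 (else a 2×2 all-ones block appears), so Σ_i C(r_i, 2) ≤ C(167, 2) = 13861. By convexity Σ_i C(r_i, 2) ≥ 182·C(z/182, 2) = z(z − 182)/(2·182), giving z² − 182z − 182·167·166 ≤ 0 and hence z ≤ (1/2)[182 + √(33124 + 4·5045404)] = (1/2)[182 + √20214740] ≈ (1/2)(182 + 4496.0805) = 2339.0403.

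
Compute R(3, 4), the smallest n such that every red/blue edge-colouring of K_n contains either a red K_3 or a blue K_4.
R(3, 4) = 9

Lower bound: an explicit 2-colouring of K_{8} (typically a Paley-type or other structured construction) avoids a red K_3 and a blue K_4, showing R(3, 4) > 8.
Upper bound: the Erdős–Szekeres recurrence R(r, t') ≤ R(r−1, t') + R(r, t'−1) (with the −1 refinement when both summands are even) yields R(3, 4) ≤ 9.
Hence R(3, 4) = 9.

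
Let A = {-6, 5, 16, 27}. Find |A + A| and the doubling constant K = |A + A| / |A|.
K = |A + A| / |A| = 7/4

Enumerate A + A = {a + b : a, b ∈ A}. With |A| = 4, there are |A|^2 = 16 ordered sum pairs; collecting distinct values, A + A = {-12, -1, 10, 21, 32, 43, 54}, so |A + A| = 7. Thus K = 7/4. Here |A + A| = 2|A| − 1 = 7, the minimum possible — so K = 7/4 is minimal, which holds iff A is an arithmetic progression.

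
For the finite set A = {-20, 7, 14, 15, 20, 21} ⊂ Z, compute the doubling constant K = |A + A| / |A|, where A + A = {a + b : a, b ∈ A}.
K = |A + A| / |A| = 19/6

Enumerate A + A = {a + b : a, b ∈ A}. With |A| = 6, there are |A|^2 = 36 ordered sum pairs; collecting distinct values, A + A = {-40, -13, -6, -5, 0, 1, 14, 21, 22, 27, 28, 29, 30, 34, 35, 36, 40, 41, 42}, so |A + A| = 19. Thus K = 19/6. For comparison, the minimum possible |A + A| over all 6-element sets is 2·6 − 1 = 11 (so min K = 11/6), attained only by arithmetic progressions.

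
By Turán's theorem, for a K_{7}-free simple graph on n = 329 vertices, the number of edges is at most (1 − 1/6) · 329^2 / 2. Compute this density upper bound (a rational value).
Turán density bound = (5/6) · 329^2/2 = 541205/12 ≈ 45100.4167

Turán's theorem: ex(n, K_{r+1}) is achieved by the complete r-partite Turán graph T(n, r) with parts as balanced as possible, and is at most (1 − 1/r) · n^2/2. For r = 6, n = 329: the density bound is (5/6) · 108241/2 = 541205/12 ≈ 45100.4167. The integer-valued extremum is e(T(329, 6)) = 45100, which is strictly less than the density bound 541205/12 since 6 ∤ 329 (the parts of T(329, 6) cannot all be equal).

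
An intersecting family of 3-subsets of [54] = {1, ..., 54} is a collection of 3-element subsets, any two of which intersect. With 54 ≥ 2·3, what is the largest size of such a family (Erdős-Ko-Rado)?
max |F| = C(53, 2) = 1378

The Erdős-Ko-Rado theorem states: for n ≥ 2k, an intersecting family of k-subsets of an n-element set has size at most C(n − 1, k − 1), with equality for 'star' families {A ⊆ [n] : |A| = k, i ∈ A} (fix an element i). For n = 54, k = 3: C(53, 2) = 1378.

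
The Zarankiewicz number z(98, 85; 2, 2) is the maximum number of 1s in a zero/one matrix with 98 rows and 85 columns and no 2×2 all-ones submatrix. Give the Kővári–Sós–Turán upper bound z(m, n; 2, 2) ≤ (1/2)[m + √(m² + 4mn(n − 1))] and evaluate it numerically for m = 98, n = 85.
z(98, 85; 2, 2) ≤ (1/2)[98 + √(98² + 4·98·85·84)] = (1/2)[98 + √2808484] = 886.9266

Kővári–Sós–Turán: let r_1, ..., r_98 be the row sums and z = Σ r_i the total number of 1s. Each pair of columns can share at most one row with both entries 1 (else a 2×2 all-ones block appears), so Σ_i C(r_i, 2) ≤ C(85, 2) = 3570. By convexity Σ_i C(r_i, 2) ≥ 98·C(z/98, 2) = z(z − 98)/(2·98), giving z² − 98z − 98·85·84 ≤ 0 and hence z ≤ (1/2)[98 + √(9604 + 4·699720)] = (1/2)[98 + √2808484] ≈ (1/2)(98 + 1675.8532) = 886.9266.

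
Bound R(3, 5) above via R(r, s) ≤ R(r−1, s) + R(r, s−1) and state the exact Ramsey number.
R(3, 5) ≤ R(2, 5) + R(3, 4) = 5 + 9 = 14; exact value R(3, 5) = 14.

The Erdős–Szekeres recurrence R(r, s) ≤ R(r−1, s) + R(r, s−1) applied to (r, s) = (3, 5) gives
  R(3, 5) ≤ R(2, 5) + R(3, 4) = 5 + 9 = 14.
(Recall R(2, k) = k and R is symmetric.) Here the recurrence bound is tight: a matching lower-bound construction on K_{13} shows R(3, 5) > 13, so R(3, 5) = 14 exactly.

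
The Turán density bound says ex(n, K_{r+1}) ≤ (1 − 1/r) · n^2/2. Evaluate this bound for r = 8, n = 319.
Turán density bound = (7/8) · 319^2/2 = 712327/16 ≈ 44520.4375

Turán's theorem: ex(n, K_{r+1}) is achieved by the complete r-partite Turán graph T(n, r) with parts as balanced as possible, and is at most (1 − 1/r) · n^2/2. For r = 8, n = 319: the density bound is (7/8) · 101761/2 = 712327/16 ≈ 44520.4375. The integer-valued extremum is e(T(319, 8)) = 44520, which is strictly less than the density bound 712327/16 since 8 ∤ 319 (the parts of T(319, 8) cannot all be equal).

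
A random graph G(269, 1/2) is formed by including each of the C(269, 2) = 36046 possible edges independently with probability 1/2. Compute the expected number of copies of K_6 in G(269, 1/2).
E[# K_6] = C(269, 6) · (1/2)^C(6, 2) = 497504801332 / 2^15 = 124376200333/8192 ≈ 15182641.642212

For each 6-subset S of vertices (there are C(269, 6) = 497504801332 such S), let X_S = 1 if S induces a K_6 (all C(6, 2) = 15 edges present). Then P(X_S = 1) = (1/2)^15 = 1/32768. By linearity of expectation, E[# K_6] = C(269, 6) · (1/2)^15 = 497504801332 / 32768 = 124376200333/8192 ≈ 15182641.642212.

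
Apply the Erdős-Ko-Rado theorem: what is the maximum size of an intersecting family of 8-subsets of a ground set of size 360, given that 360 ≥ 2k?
max |F| = C(359, 7) = 143771059536281

The Erdős-Ko-Rado theorem states: for n ≥ 2k, an intersecting family of k-subsets of an n-element set has size at most C(n − 1, k − 1), with equality for 'star' families {A ⊆ [n] : |A| = k, i ∈ A} (fix an element i). For n = 360, k = 8: C(359, 7) = 143771059536281.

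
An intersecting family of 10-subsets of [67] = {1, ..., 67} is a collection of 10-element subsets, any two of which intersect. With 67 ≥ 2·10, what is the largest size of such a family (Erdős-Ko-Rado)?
max |F| = C(66, 9) = 37014131440

Erdős-Ko-Rado (1961): when n ≥ 2k, max |F| = C(n−1, k−1). The bound is attained by the star {A : i ∈ A} for any fixed i ∈ [n]. Here C(67−1, 10−1) = C(66, 9) = 37014131440.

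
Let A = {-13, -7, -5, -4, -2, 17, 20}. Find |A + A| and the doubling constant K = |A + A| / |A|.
K = |A + A| / |A| = 25/7

Enumerate A + A = {a + b : a, b ∈ A}. With |A| = 7, there are |A|^2 = 49 ordered sum pairs; collecting distinct values, A + A = {-26, -20, -18, -17, -15, -14, -12, -11, -10, -9, -8, -7, -6, -4, 4, 7, 10, 12, 13, 15, 16, 18, 34, 37, 40}, so |A + A| = 25. Thus K = 25/7. For comparison, the minimum possible |A + A| over all 7-element sets is 2·7 − 1 = 13 (so min K = 13/7), attained only by arithmetic progressions.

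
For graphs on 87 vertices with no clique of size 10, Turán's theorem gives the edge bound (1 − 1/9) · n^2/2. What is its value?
Turán density bound = (8/9) · 87^2/2 = 3364

Turán's theorem: ex(n, K_{r+1}) is achieved by the complete r-partite Turán graph T(n, r) with parts as balanced as possible, and is at most (1 − 1/r) · n^2/2. For r = 9, n = 87: the density bound is (8/9) · 7569/2 = 3364. The integer-valued extremum is e(T(87, 9)) = 3363, which is strictly less than the density bound 3364 since 9 ∤ 87 (the parts of T(87, 9) cannot all be equal).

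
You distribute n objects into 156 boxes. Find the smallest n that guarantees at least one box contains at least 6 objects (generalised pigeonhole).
n = (6 − 1)·156 + 1 = 781

By the generalised pigeonhole principle, to guarantee some box contains ≥ r objects we need more than (r − 1) · k objects total. Threshold: n = (r − 1) · k + 1. With r = 6 and k = 156: n = 5 · 156 + 1 = 780 + 1 = 781. For n = 780 = 5 · 156, we can put exactly 5 objects in every box, avoiding 6 in any single one — so 781 is tight.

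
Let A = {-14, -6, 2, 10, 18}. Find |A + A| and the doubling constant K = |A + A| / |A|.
K = |A + A| / |A| = 9/5

Enumerate A + A = {a + b : a, b ∈ A}. With |A| = 5, there are |A|^2 = 25 ordered sum pairs; collecting distinct values, A + A = {-28, -20, -12, -4, 4, 12, 20, 28, 36}, so |A + A| = 9. Thus K = 9/5. Here |A + A| = 2|A| − 1 = 9, the minimum possible — so K = 9/5 is minimal, which holds iff A is an arithmetic progression.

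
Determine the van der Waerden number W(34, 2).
W(34, 2) = 34 + 1 = 35

A 2-term AP is any pair of integers, so a monochromatic 2-AP exists iff some colour is used at least twice. With 34 colours, the colouring i ↦ i on {1, ..., 34} uses each colour once, avoiding any monochromatic pair, so W(34, 2) > 34. For {1, ..., 35}, pigeonhole forces two integers of the same colour, which form a monochromatic 2-AP. Hence W(34, 2) = 35.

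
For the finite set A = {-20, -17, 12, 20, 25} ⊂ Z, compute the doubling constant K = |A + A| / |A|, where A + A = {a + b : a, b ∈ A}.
K = |A + A| / |A| = 15/5 = 3

Enumerate A + A = {a + b : a, b ∈ A}. With |A| = 5, there are |A|^2 = 25 ordered sum pairs; collecting distinct values, A + A = {-40, -37, -34, -8, -5, 0, 3, 5, 8, 24, 32, 37, 40, 45, 50}, so |A + A| = 15. Thus K = 15/5 = 3. For comparison, the minimum possible |A + A| over all 5-element sets is 2·5 − 1 = 9 (so min K = 9/5), attained only by arithmetic progressions.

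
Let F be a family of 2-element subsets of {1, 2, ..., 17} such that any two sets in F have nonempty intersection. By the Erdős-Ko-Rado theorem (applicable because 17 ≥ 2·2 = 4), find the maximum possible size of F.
max |F| = C(16, 1) = 16

The Erdős-Ko-Rado theorem states: for n ≥ 2k, an intersecting family of k-subsets of an n-element set has size at most C(n − 1, k − 1), with equality for 'star' families {A ⊆ [n] : |A| = k, i ∈ A} (fix an element i). For n = 17, k = 2: C(16, 1) = 16.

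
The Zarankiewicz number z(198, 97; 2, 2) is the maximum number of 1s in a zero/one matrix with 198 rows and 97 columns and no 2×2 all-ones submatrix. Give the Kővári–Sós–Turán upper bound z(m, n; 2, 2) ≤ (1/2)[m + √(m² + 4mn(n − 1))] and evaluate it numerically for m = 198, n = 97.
z(198, 97; 2, 2) ≤ (1/2)[198 + √(198² + 4·198·97·96)] = (1/2)[198 + √7414308] = 1460.4613

Kővári–Sós–Turán: let r_1, ..., r_198 be the row sums and z = Σ r_i the total number of 1s. Each pair of columns can share at most one row with both entries 1 (else a 2×2 all-ones block appears), so Σ_i C(r_i, 2) ≤ C(97, 2) = 4656. By convexity Σ_i C(r_i, 2) ≥ 198·C(z/198, 2) = z(z − 198)/(2·198), giving z² − 198z − 198·97·96 ≤ 0 and hence z ≤ (1/2)[198 + √(39204 + 4·1843776)] = (1/2)[198 + √7414308] ≈ (1/2)(198 + 2722.9227) = 1460.4613.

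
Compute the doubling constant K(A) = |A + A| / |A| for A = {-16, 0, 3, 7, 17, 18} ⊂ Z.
K = |A + A| / |A| = 21/6 = 7/2

Enumerate A + A = {a + b : a, b ∈ A}. With |A| = 6, there are |A|^2 = 36 ordered sum pairs; collecting distinct values, A + A = {-32, -16, -13, -9, 0, 1, 2, 3, 6, 7, 10, 14, 17, 18, 20, 21, 24, 25, 34, 35, 36}, so |A + A| = 21. Thus K = 21/6 = 7/2. For comparison, the minimum possible |A + A| over all 6-element sets is 2·6 − 1 = 11 (so min K = 11/6), attained only by arithmetic progressions.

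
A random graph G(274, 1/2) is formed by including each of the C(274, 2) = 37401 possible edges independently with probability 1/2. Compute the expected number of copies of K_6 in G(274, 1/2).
E[# K_6] = C(274, 6) · (1/2)^C(6, 2) = 556205081796 / 2^15 = 139051270449/8192 ≈ 16974032.037231

For each 6-subset S of vertices (there are C(274, 6) = 556205081796 such S), let X_S = 1 if S induces a K_6 (all C(6, 2) = 15 edges present). Then P(X_S = 1) = (1/2)^15 = 1/32768. By linearity of expectation, E[# K_6] = C(274, 6) · (1/2)^15 = 556205081796 / 32768 = 139051270449/8192 ≈ 16974032.037231.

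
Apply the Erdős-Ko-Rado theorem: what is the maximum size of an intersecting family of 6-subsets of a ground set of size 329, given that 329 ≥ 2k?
max |F| = C(328, 5) = 30682187640

Erdős-Ko-Rado (1961): when n ≥ 2k, max |F| = C(n−1, k−1). The bound is attained by the star {A : i ∈ A} for any fixed i ∈ [n]. Here C(329−1, 6−1) = C(328, 5) = 30682187640.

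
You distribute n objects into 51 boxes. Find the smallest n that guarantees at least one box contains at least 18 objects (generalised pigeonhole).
n = (18 − 1)·51 + 1 = 868

By the generalised pigeonhole principle, to guarantee some box contains ≥ r objects we need more than (r − 1) · k objects total. Threshold: n = (r − 1) · k + 1. With r = 18 and k = 51: n = 17 · 51 + 1 = 867 + 1 = 868. For n = 867 = 17 · 51, we can put exactly 17 objects in every box, avoiding 18 in any single one — so 868 is tight.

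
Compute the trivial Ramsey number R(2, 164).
R(2, 164) = 164

R(2, k) = k for all k ≥ 2: in a 2-colouring of K_k, either some edge is red (a red K_2) or all edges are blue (a blue K_k). And K_{163} coloured all-blue has no blue K_164, so R(2, 164) > 163. Hence R(2, 164) = 164.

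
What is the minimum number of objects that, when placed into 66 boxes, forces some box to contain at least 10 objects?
n = (10 − 1)·66 + 1 = 595

By the generalised pigeonhole principle, to guarantee some box contains ≥ r objects we need more than (r − 1) · k objects total. Threshold: n = (r − 1) · k + 1. With r = 10 and k = 66: n = 9 · 66 + 1 = 594 + 1 = 595. For n = 594 = 9 · 66, we can put exactly 9 objects in every box, avoiding 10 in any single one — so 595 is tight.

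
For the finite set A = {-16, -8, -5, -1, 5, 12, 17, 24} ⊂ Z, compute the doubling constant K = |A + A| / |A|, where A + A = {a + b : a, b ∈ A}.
K = |A + A| / |A| = 33/8

Enumerate A + A = {a + b : a, b ∈ A}. With |A| = 8, there are |A|^2 = 64 ordered sum pairs; collecting distinct values, A + A = {-32, -24, -21, -17, -16, -13, -11, -10, -9, -6, -4, -3, -2, 0, 1, 4, 7, 8, 9, 10, 11, 12, 16, 17, 19, 22, 23, 24, 29, 34, 36, 41, 48}, so |A + A| = 33. Thus K = 33/8. For comparison, the minimum possible |A + A| over all 8-element sets is 2·8 − 1 = 15 (so min K = 15/8), attained only by arithmetic progressions.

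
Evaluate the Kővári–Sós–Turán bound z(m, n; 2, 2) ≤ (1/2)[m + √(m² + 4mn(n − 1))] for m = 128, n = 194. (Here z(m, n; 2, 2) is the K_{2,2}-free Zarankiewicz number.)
z(128, 194; 2, 2) ≤ (1/2)[128 + √(128² + 4·128·194·193)] = (1/2)[128 + √19186688] = 2254.1306

Kővári–Sós–Turán: let r_1, ..., r_128 be the row sums and z = Σ r_i the total number of 1s. Each pair of columns can share at most one row with both entries 1 (else a 2×2 all-ones block appears), so Σ_i C(r_i, 2) ≤ C(194, 2) = 18721. By convexity Σ_i C(r_i, 2) ≥ 128·C(z/128, 2) = z(z − 128)/(2·128), giving z² − 128z − 128·194·193 ≤ 0 and hence z ≤ (1/2)[128 + √(16384 + 4·4792576)] = (1/2)[128 + √19186688] ≈ (1/2)(128 + 4380.2612) = 2254.1306.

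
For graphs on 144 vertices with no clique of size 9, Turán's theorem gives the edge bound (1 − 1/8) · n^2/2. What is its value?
Turán density bound = (7/8) · 144^2/2 = 9072

Turán's theorem: ex(n, K_{r+1}) is achieved by the complete r-partite Turán graph T(n, r) with parts as balanced as possible, and is at most (1 − 1/r) · n^2/2. For r = 8, n = 144: the density bound is (7/8) · 20736/2 = 9072. Since 8 ∣ 144, the Turán graph T(144, 8) has parts of equal size 18, and its edge count e(T(144, 8)) = 9072 attains the density bound exactly.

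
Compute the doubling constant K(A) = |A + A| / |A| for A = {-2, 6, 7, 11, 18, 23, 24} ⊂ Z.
K = |A + A| / |A| = 25/7

Enumerate A + A = {a + b : a, b ∈ A}. With |A| = 7, there are |A|^2 = 49 ordered sum pairs; collecting distinct values, A + A = {-4, 4, 5, 9, 12, 13, 14, 16, 17, 18, 21, 22, 24, 25, 29, 30, 31, 34, 35, 36, 41, 42, 46, 47, 48}, so |A + A| = 25. Thus K = 25/7. For comparison, the minimum possible |A + A| over all 7-element sets is 2·7 − 1 = 13 (so min K = 13/7), attained only by arithmetic progressions.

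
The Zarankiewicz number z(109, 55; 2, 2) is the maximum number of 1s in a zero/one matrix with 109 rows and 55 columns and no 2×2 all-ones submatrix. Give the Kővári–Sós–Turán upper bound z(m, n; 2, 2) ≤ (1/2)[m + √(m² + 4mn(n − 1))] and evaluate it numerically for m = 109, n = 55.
z(109, 55; 2, 2) ≤ (1/2)[109 + √(109² + 4·109·55·54)] = (1/2)[109 + √1306801] = 626.077

Kővári–Sós–Turán: let r_1, ..., r_109 be the row sums and z = Σ r_i the total number of 1s. Each pair of columns can share at most one row with both entries 1 (else a 2×2 all-ones block appears), so Σ_i C(r_i, 2) ≤ C(55, 2) = 1485. By convexity Σ_i C(r_i, 2) ≥ 109·C(z/109, 2) = z(z − 109)/(2·109), giving z² − 109z − 109·55·54 ≤ 0 and hence z ≤ (1/2)[109 + √(11881 + 4·323730)] = (1/2)[109 + √1306801] ≈ (1/2)(109 + 1143.154) = 626.077.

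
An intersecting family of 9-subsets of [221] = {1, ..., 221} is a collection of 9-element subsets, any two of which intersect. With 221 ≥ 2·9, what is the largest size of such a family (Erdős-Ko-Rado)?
max |F| = C(220, 8) = 119659749002145

The Erdős-Ko-Rado theorem states: for n ≥ 2k, an intersecting family of k-subsets of an n-element set has size at most C(n − 1, k − 1), with equality for 'star' families {A ⊆ [n] : |A| = k, i ∈ A} (fix an element i). For n = 221, k = 9: C(220, 8) = 119659749002145.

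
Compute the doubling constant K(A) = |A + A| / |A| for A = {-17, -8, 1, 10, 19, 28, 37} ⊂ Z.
K = |A + A| / |A| = 13/7

Enumerate A + A = {a + b : a, b ∈ A}. With |A| = 7, there are |A|^2 = 49 ordered sum pairs; collecting distinct values, A + A = {-34, -25, -16, -7, 2, 11, 20, 29, 38, 47, 56, 65, 74}, so |A + A| = 13. Thus K = 13/7. Here |A + A| = 2|A| − 1 = 13, the minimum possible — so K = 13/7 is minimal, which holds iff A is an arithmetic progression.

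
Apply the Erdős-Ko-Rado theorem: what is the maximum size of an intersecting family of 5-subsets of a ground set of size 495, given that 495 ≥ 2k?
max |F| = C(494, 4) = 2451372001

The Erdős-Ko-Rado theorem states: for n ≥ 2k, an intersecting family of k-subsets of an n-element set has size at most C(n − 1, k − 1), with equality for 'star' families {A ⊆ [n] : |A| = k, i ∈ A} (fix an element i). For n = 495, k = 5: C(494, 4) = 2451372001.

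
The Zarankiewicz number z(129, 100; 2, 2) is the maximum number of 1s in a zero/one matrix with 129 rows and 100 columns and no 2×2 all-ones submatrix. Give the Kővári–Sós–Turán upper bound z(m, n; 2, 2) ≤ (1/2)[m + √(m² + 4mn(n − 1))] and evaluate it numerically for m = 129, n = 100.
z(129, 100; 2, 2) ≤ (1/2)[129 + √(129² + 4·129·100·99)] = (1/2)[129 + √5125041] = 1196.4277

Kővári–Sós–Turán: let r_1, ..., r_129 be the row sums and z = Σ r_i the total number of 1s. Each pair of columns can share at most one row with both entries 1 (else a 2×2 all-ones block appears), so Σ_i C(r_i, 2) ≤ C(100, 2) = 4950. By convexity Σ_i C(r_i, 2) ≥ 129·C(z/129, 2) = z(z − 129)/(2·129), giving z² − 129z − 129·100·99 ≤ 0 and hence z ≤ (1/2)[129 + √(16641 + 4·1277100)] = (1/2)[129 + √5125041] ≈ (1/2)(129 + 2263.8553) = 1196.4277.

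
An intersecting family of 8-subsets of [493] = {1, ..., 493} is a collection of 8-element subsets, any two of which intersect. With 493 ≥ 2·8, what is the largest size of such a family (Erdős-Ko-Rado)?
max |F| = C(492, 7) = 1326496321794168

The Erdős-Ko-Rado theorem states: for n ≥ 2k, an intersecting family of k-subsets of an n-element set has size at most C(n − 1, k − 1), with equality for 'star' families {A ⊆ [n] : |A| = k, i ∈ A} (fix an element i). For n = 493, k = 8: C(492, 7) = 1326496321794168.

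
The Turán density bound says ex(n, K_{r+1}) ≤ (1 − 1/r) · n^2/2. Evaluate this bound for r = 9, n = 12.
Turán density bound = (8/9) · 12^2/2 = 64

Turán's theorem: ex(n, K_{r+1}) is achieved by the complete r-partite Turán graph T(n, r) with parts as balanced as possible, and is at most (1 − 1/r) · n^2/2. For r = 9, n = 12: the density bound is (8/9) · 144/2 = 64. The integer-valued extremum is e(T(12, 9)) = 63, which is strictly less than the density bound 64 since 9 ∤ 12 (the parts of T(12, 9) cannot all be equal).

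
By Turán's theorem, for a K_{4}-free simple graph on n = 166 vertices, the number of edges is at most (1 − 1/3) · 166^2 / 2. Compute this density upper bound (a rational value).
Turán density bound = (2/3) · 166^2/2 = 27556/3 ≈ 9185.3333

Turán's theorem: ex(n, K_{r+1}) is achieved by the complete r-partite Turán graph T(n, r) with parts as balanced as possible, and is at most (1 − 1/r) · n^2/2. For r = 3, n = 166: the density bound is (2/3) · 27556/2 = 27556/3 ≈ 9185.3333. The integer-valued extremum is e(T(166, 3)) = 9185, which is strictly less than the density bound 27556/3 since 3 ∤ 166 (the parts of T(166, 3) cannot all be equal).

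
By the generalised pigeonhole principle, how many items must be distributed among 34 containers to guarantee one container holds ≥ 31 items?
n = (31 − 1)·34 + 1 = 1021

By the generalised pigeonhole principle, to guarantee some box contains ≥ r objects we need more than (r − 1) · k objects total. Threshold: n = (r − 1) · k + 1. With r = 31 and k = 34: n = 30 · 34 + 1 = 1020 + 1 = 1021. For n = 1020 = 30 · 34, we can put exactly 30 objects in every box, avoiding 31 in any single one — so 1021 is tight.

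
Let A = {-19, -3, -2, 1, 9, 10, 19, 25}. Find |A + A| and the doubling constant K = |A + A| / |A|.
K = |A + A| / |A| = 33/8

Enumerate A + A = {a + b : a, b ∈ A}. With |A| = 8, there are |A|^2 = 64 ordered sum pairs; collecting distinct values, A + A = {-38, -22, -21, -18, -10, -9, -6, -5, -4, -2, -1, 0, 2, 6, 7, 8, 10, 11, 16, 17, 18, 19, 20, 22, 23, 26, 28, 29, 34, 35, 38, 44, 50}, so |A + A| = 33. Thus K = 33/8. For comparison, the minimum possible |A + A| over all 8-element sets is 2·8 − 1 = 15 (so min K = 15/8), attained only by arithmetic progressions.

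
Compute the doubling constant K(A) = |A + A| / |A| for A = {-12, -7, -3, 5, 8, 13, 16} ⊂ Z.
K = |A + A| / |A| = 24/7

Enumerate A + A = {a + b : a, b ∈ A}. With |A| = 7, there are |A|^2 = 49 ordered sum pairs; collecting distinct values, A + A = {-24, -19, -15, -14, -10, -7, -6, -4, -2, 1, 2, 4, 5, 6, 9, 10, 13, 16, 18, 21, 24, 26, 29, 32}, so |A + A| = 24. Thus K = 24/7. For comparison, the minimum possible |A + A| over all 7-element sets is 2·7 − 1 = 13 (so min K = 13/7), attained only by arithmetic progressions.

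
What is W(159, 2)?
W(159, 2) = 159 + 1 = 160

A 2-term AP is any pair of integers, so a monochromatic 2-AP exists iff some colour is used at least twice. With 159 colours, the colouring i ↦ i on {1, ..., 159} uses each colour once, avoiding any monochromatic pair, so W(159, 2) > 159. For {1, ..., 160}, pigeonhole forces two integers of the same colour, which form a monochromatic 2-AP. Hence W(159, 2) = 160.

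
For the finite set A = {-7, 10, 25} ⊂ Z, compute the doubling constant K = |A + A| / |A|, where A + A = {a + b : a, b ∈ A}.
K = |A + A| / |A| = 6/3 = 2

Enumerate A + A = {a + b : a, b ∈ A}. With |A| = 3, there are |A|^2 = 9 ordered sum pairs; collecting distinct values, A + A = {-14, 3, 18, 20, 35, 50}, so |A + A| = 6. Thus K = 6/3 = 2. For comparison, the minimum possible |A + A| over all 3-element sets is 2·3 − 1 = 5 (so min K = 5/3), attained only by arithmetic progressions.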